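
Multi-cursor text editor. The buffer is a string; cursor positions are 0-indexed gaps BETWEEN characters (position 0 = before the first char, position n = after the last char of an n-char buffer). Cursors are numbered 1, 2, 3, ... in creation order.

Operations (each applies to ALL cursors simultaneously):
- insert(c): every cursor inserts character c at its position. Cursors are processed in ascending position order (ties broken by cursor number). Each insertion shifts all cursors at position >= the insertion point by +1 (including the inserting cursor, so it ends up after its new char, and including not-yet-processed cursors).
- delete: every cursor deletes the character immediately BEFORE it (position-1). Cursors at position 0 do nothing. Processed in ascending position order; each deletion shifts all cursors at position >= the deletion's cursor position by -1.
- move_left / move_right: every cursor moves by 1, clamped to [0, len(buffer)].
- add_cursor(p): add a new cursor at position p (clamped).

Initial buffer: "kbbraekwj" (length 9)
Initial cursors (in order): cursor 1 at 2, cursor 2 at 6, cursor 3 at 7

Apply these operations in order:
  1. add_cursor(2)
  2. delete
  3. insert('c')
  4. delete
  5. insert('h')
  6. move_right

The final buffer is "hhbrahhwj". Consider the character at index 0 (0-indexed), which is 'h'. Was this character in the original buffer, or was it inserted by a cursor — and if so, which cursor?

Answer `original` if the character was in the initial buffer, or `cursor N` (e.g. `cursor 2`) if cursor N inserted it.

Answer: cursor 1

Derivation:
After op 1 (add_cursor(2)): buffer="kbbraekwj" (len 9), cursors c1@2 c4@2 c2@6 c3@7, authorship .........
After op 2 (delete): buffer="brawj" (len 5), cursors c1@0 c4@0 c2@3 c3@3, authorship .....
After op 3 (insert('c')): buffer="ccbraccwj" (len 9), cursors c1@2 c4@2 c2@7 c3@7, authorship 14...23..
After op 4 (delete): buffer="brawj" (len 5), cursors c1@0 c4@0 c2@3 c3@3, authorship .....
After op 5 (insert('h')): buffer="hhbrahhwj" (len 9), cursors c1@2 c4@2 c2@7 c3@7, authorship 14...23..
After op 6 (move_right): buffer="hhbrahhwj" (len 9), cursors c1@3 c4@3 c2@8 c3@8, authorship 14...23..
Authorship (.=original, N=cursor N): 1 4 . . . 2 3 . .
Index 0: author = 1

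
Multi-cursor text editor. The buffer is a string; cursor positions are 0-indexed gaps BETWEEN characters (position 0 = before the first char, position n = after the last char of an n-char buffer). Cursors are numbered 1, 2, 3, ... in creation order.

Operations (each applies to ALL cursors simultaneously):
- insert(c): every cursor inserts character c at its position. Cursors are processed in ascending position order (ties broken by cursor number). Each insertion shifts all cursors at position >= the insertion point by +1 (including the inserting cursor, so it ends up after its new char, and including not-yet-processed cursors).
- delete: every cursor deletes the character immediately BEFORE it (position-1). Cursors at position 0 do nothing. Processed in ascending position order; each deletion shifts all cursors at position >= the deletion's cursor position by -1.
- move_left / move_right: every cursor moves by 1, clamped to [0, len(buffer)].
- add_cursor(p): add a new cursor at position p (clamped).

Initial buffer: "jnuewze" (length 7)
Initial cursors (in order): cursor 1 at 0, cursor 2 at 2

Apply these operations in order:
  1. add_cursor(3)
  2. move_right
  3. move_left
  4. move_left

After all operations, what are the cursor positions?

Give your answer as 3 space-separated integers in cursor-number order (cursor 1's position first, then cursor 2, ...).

Answer: 0 1 2

Derivation:
After op 1 (add_cursor(3)): buffer="jnuewze" (len 7), cursors c1@0 c2@2 c3@3, authorship .......
After op 2 (move_right): buffer="jnuewze" (len 7), cursors c1@1 c2@3 c3@4, authorship .......
After op 3 (move_left): buffer="jnuewze" (len 7), cursors c1@0 c2@2 c3@3, authorship .......
After op 4 (move_left): buffer="jnuewze" (len 7), cursors c1@0 c2@1 c3@2, authorship .......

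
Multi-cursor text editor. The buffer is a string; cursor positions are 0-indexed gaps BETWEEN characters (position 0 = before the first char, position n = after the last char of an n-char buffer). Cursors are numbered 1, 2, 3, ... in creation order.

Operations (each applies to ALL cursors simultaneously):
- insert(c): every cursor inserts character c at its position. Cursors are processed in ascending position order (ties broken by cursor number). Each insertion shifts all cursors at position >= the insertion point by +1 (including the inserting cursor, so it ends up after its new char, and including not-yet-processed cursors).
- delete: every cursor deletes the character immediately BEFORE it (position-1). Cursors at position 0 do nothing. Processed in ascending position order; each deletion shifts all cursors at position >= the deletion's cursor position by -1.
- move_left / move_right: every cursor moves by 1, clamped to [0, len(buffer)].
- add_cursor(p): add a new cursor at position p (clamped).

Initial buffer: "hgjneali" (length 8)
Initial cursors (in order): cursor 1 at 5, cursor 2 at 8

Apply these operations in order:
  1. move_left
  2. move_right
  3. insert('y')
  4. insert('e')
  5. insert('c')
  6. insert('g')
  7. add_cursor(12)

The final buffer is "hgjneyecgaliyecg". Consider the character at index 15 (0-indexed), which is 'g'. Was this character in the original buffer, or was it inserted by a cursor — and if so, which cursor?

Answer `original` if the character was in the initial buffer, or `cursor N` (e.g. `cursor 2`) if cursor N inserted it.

Answer: cursor 2

Derivation:
After op 1 (move_left): buffer="hgjneali" (len 8), cursors c1@4 c2@7, authorship ........
After op 2 (move_right): buffer="hgjneali" (len 8), cursors c1@5 c2@8, authorship ........
After op 3 (insert('y')): buffer="hgjneyaliy" (len 10), cursors c1@6 c2@10, authorship .....1...2
After op 4 (insert('e')): buffer="hgjneyealiye" (len 12), cursors c1@7 c2@12, authorship .....11...22
After op 5 (insert('c')): buffer="hgjneyecaliyec" (len 14), cursors c1@8 c2@14, authorship .....111...222
After op 6 (insert('g')): buffer="hgjneyecgaliyecg" (len 16), cursors c1@9 c2@16, authorship .....1111...2222
After op 7 (add_cursor(12)): buffer="hgjneyecgaliyecg" (len 16), cursors c1@9 c3@12 c2@16, authorship .....1111...2222
Authorship (.=original, N=cursor N): . . . . . 1 1 1 1 . . . 2 2 2 2
Index 15: author = 2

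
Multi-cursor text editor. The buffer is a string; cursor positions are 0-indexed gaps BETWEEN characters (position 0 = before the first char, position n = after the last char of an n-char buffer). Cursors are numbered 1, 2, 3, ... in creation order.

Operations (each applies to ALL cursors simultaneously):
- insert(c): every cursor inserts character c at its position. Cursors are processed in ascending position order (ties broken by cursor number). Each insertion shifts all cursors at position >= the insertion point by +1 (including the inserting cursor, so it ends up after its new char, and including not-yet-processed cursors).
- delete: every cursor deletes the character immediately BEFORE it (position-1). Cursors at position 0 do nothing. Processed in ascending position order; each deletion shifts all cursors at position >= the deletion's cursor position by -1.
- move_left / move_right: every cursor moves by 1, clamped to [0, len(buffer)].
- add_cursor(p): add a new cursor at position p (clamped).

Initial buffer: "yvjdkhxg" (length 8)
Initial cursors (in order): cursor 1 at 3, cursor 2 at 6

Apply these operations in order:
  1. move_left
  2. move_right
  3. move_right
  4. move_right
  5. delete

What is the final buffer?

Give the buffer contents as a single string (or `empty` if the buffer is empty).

After op 1 (move_left): buffer="yvjdkhxg" (len 8), cursors c1@2 c2@5, authorship ........
After op 2 (move_right): buffer="yvjdkhxg" (len 8), cursors c1@3 c2@6, authorship ........
After op 3 (move_right): buffer="yvjdkhxg" (len 8), cursors c1@4 c2@7, authorship ........
After op 4 (move_right): buffer="yvjdkhxg" (len 8), cursors c1@5 c2@8, authorship ........
After op 5 (delete): buffer="yvjdhx" (len 6), cursors c1@4 c2@6, authorship ......

Answer: yvjdhx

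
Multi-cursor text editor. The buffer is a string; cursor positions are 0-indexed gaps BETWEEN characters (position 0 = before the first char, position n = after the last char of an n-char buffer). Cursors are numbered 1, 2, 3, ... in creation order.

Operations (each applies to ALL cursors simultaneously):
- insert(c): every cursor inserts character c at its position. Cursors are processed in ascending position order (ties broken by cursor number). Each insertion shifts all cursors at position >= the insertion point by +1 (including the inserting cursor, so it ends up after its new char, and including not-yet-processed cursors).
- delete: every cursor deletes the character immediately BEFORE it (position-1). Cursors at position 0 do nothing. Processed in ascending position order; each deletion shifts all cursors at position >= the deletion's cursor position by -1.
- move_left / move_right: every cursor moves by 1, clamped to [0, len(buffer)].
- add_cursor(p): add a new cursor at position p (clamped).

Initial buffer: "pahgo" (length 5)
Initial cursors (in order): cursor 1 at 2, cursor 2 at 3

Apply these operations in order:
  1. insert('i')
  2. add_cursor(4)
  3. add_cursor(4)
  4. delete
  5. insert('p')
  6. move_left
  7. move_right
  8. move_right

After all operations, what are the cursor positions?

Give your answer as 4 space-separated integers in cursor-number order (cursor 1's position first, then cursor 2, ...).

Answer: 6 6 6 6

Derivation:
After op 1 (insert('i')): buffer="paihigo" (len 7), cursors c1@3 c2@5, authorship ..1.2..
After op 2 (add_cursor(4)): buffer="paihigo" (len 7), cursors c1@3 c3@4 c2@5, authorship ..1.2..
After op 3 (add_cursor(4)): buffer="paihigo" (len 7), cursors c1@3 c3@4 c4@4 c2@5, authorship ..1.2..
After op 4 (delete): buffer="pgo" (len 3), cursors c1@1 c2@1 c3@1 c4@1, authorship ...
After op 5 (insert('p')): buffer="pppppgo" (len 7), cursors c1@5 c2@5 c3@5 c4@5, authorship .1234..
After op 6 (move_left): buffer="pppppgo" (len 7), cursors c1@4 c2@4 c3@4 c4@4, authorship .1234..
After op 7 (move_right): buffer="pppppgo" (len 7), cursors c1@5 c2@5 c3@5 c4@5, authorship .1234..
After op 8 (move_right): buffer="pppppgo" (len 7), cursors c1@6 c2@6 c3@6 c4@6, authorship .1234..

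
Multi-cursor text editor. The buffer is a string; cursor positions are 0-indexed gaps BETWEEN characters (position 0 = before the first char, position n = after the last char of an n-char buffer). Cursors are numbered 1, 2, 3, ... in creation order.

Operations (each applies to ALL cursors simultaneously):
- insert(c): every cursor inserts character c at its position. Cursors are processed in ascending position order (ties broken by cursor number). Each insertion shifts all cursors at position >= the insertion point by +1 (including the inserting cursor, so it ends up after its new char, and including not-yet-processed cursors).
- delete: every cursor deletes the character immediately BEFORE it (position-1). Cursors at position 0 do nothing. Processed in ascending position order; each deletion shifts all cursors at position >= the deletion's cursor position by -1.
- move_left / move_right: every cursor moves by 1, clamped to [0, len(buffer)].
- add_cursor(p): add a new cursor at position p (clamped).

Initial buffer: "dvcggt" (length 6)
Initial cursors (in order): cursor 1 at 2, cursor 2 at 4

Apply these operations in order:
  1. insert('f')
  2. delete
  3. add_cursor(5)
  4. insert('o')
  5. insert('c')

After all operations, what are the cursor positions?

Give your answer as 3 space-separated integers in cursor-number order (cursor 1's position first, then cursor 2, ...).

After op 1 (insert('f')): buffer="dvfcgfgt" (len 8), cursors c1@3 c2@6, authorship ..1..2..
After op 2 (delete): buffer="dvcggt" (len 6), cursors c1@2 c2@4, authorship ......
After op 3 (add_cursor(5)): buffer="dvcggt" (len 6), cursors c1@2 c2@4 c3@5, authorship ......
After op 4 (insert('o')): buffer="dvocgogot" (len 9), cursors c1@3 c2@6 c3@8, authorship ..1..2.3.
After op 5 (insert('c')): buffer="dvoccgocgoct" (len 12), cursors c1@4 c2@8 c3@11, authorship ..11..22.33.

Answer: 4 8 11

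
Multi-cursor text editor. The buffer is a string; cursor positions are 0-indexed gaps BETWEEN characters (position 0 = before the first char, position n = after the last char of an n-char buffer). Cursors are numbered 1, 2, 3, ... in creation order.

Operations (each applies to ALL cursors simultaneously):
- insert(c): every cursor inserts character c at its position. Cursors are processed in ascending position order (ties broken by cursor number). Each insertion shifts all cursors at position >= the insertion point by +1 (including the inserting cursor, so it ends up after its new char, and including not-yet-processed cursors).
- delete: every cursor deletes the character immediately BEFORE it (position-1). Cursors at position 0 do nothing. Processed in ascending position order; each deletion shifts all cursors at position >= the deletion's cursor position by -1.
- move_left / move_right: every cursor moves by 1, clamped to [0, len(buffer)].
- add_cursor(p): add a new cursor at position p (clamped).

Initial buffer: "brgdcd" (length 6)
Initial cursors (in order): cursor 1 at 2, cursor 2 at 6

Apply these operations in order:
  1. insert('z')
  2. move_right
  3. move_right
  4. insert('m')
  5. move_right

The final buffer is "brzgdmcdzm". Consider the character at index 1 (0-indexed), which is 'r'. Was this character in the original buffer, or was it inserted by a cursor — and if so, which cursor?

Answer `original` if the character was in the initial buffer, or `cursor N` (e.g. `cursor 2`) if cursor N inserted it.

After op 1 (insert('z')): buffer="brzgdcdz" (len 8), cursors c1@3 c2@8, authorship ..1....2
After op 2 (move_right): buffer="brzgdcdz" (len 8), cursors c1@4 c2@8, authorship ..1....2
After op 3 (move_right): buffer="brzgdcdz" (len 8), cursors c1@5 c2@8, authorship ..1....2
After op 4 (insert('m')): buffer="brzgdmcdzm" (len 10), cursors c1@6 c2@10, authorship ..1..1..22
After op 5 (move_right): buffer="brzgdmcdzm" (len 10), cursors c1@7 c2@10, authorship ..1..1..22
Authorship (.=original, N=cursor N): . . 1 . . 1 . . 2 2
Index 1: author = original

Answer: original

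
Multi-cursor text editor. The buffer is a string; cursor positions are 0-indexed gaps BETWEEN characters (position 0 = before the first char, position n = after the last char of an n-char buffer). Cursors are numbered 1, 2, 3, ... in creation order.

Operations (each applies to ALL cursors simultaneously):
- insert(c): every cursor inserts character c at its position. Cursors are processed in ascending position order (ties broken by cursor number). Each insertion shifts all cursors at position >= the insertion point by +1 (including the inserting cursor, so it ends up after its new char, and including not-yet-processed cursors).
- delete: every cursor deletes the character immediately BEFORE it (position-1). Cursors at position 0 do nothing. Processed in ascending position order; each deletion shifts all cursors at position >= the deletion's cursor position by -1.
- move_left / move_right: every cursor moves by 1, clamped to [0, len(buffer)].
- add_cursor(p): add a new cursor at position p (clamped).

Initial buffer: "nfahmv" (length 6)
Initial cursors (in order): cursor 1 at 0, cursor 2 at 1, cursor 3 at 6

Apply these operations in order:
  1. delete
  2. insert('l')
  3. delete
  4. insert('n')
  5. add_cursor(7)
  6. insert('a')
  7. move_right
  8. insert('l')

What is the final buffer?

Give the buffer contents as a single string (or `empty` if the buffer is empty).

Answer: nnaafllahmnaall

Derivation:
After op 1 (delete): buffer="fahm" (len 4), cursors c1@0 c2@0 c3@4, authorship ....
After op 2 (insert('l')): buffer="llfahml" (len 7), cursors c1@2 c2@2 c3@7, authorship 12....3
After op 3 (delete): buffer="fahm" (len 4), cursors c1@0 c2@0 c3@4, authorship ....
After op 4 (insert('n')): buffer="nnfahmn" (len 7), cursors c1@2 c2@2 c3@7, authorship 12....3
After op 5 (add_cursor(7)): buffer="nnfahmn" (len 7), cursors c1@2 c2@2 c3@7 c4@7, authorship 12....3
After op 6 (insert('a')): buffer="nnaafahmnaa" (len 11), cursors c1@4 c2@4 c3@11 c4@11, authorship 1212....334
After op 7 (move_right): buffer="nnaafahmnaa" (len 11), cursors c1@5 c2@5 c3@11 c4@11, authorship 1212....334
After op 8 (insert('l')): buffer="nnaafllahmnaall" (len 15), cursors c1@7 c2@7 c3@15 c4@15, authorship 1212.12...33434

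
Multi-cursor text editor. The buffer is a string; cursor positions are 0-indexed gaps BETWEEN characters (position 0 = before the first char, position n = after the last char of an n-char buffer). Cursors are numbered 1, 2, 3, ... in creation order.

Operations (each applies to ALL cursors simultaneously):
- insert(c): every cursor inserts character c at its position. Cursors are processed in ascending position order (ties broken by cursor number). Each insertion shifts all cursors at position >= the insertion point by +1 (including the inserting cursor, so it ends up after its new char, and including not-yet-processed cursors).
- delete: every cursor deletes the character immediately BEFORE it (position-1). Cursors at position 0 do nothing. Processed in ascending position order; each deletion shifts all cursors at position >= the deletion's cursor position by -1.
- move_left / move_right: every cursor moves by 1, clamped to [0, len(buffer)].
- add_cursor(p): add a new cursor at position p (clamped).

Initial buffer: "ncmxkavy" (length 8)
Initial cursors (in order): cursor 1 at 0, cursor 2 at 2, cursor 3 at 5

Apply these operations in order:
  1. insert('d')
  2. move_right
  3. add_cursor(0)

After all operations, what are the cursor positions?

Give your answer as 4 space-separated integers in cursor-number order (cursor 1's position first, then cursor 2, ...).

After op 1 (insert('d')): buffer="dncdmxkdavy" (len 11), cursors c1@1 c2@4 c3@8, authorship 1..2...3...
After op 2 (move_right): buffer="dncdmxkdavy" (len 11), cursors c1@2 c2@5 c3@9, authorship 1..2...3...
After op 3 (add_cursor(0)): buffer="dncdmxkdavy" (len 11), cursors c4@0 c1@2 c2@5 c3@9, authorship 1..2...3...

Answer: 2 5 9 0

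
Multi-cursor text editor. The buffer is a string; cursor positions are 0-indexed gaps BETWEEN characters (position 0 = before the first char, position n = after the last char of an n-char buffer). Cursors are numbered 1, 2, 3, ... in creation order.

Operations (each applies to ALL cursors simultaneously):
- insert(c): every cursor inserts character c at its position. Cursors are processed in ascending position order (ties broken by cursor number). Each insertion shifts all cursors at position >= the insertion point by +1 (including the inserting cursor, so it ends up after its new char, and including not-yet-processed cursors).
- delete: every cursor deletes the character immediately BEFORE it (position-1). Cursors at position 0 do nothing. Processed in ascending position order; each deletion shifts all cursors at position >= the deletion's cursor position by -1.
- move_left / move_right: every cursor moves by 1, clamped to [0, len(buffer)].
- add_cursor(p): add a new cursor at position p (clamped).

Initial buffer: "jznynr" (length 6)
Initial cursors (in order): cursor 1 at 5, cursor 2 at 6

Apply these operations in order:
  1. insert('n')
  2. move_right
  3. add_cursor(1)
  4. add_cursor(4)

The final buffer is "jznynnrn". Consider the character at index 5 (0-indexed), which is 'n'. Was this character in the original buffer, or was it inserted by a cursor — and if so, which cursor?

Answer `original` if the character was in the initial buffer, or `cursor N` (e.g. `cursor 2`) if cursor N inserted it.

Answer: cursor 1

Derivation:
After op 1 (insert('n')): buffer="jznynnrn" (len 8), cursors c1@6 c2@8, authorship .....1.2
After op 2 (move_right): buffer="jznynnrn" (len 8), cursors c1@7 c2@8, authorship .....1.2
After op 3 (add_cursor(1)): buffer="jznynnrn" (len 8), cursors c3@1 c1@7 c2@8, authorship .....1.2
After op 4 (add_cursor(4)): buffer="jznynnrn" (len 8), cursors c3@1 c4@4 c1@7 c2@8, authorship .....1.2
Authorship (.=original, N=cursor N): . . . . . 1 . 2
Index 5: author = 1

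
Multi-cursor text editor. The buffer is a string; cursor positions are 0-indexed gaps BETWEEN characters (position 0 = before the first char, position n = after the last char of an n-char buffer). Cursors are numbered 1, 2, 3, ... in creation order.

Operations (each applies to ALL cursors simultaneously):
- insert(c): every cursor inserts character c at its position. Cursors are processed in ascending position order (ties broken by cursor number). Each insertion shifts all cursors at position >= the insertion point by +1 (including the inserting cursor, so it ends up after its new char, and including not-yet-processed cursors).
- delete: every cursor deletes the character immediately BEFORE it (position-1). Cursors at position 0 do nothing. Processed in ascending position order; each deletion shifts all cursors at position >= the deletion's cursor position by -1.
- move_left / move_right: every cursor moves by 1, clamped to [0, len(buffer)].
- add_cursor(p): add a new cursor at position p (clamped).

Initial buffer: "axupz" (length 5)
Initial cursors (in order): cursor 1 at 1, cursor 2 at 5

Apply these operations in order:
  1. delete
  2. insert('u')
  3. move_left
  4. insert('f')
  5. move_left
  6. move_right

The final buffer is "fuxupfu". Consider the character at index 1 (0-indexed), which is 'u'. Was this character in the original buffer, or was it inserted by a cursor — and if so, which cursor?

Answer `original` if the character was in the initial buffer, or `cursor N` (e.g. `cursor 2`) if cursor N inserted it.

After op 1 (delete): buffer="xup" (len 3), cursors c1@0 c2@3, authorship ...
After op 2 (insert('u')): buffer="uxupu" (len 5), cursors c1@1 c2@5, authorship 1...2
After op 3 (move_left): buffer="uxupu" (len 5), cursors c1@0 c2@4, authorship 1...2
After op 4 (insert('f')): buffer="fuxupfu" (len 7), cursors c1@1 c2@6, authorship 11...22
After op 5 (move_left): buffer="fuxupfu" (len 7), cursors c1@0 c2@5, authorship 11...22
After op 6 (move_right): buffer="fuxupfu" (len 7), cursors c1@1 c2@6, authorship 11...22
Authorship (.=original, N=cursor N): 1 1 . . . 2 2
Index 1: author = 1

Answer: cursor 1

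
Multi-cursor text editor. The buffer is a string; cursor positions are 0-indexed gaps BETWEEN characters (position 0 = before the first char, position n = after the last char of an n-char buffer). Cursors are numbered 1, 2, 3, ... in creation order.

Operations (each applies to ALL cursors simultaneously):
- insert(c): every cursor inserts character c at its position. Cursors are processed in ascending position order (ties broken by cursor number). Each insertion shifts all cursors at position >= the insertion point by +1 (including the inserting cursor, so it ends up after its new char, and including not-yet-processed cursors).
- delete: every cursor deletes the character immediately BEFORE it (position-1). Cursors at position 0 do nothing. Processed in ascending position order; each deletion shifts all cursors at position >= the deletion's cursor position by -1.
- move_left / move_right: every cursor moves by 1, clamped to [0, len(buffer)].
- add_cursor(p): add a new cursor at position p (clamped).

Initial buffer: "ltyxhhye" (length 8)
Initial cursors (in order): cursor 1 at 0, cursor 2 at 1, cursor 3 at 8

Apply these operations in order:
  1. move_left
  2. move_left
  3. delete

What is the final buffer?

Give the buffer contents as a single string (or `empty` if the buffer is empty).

After op 1 (move_left): buffer="ltyxhhye" (len 8), cursors c1@0 c2@0 c3@7, authorship ........
After op 2 (move_left): buffer="ltyxhhye" (len 8), cursors c1@0 c2@0 c3@6, authorship ........
After op 3 (delete): buffer="ltyxhye" (len 7), cursors c1@0 c2@0 c3@5, authorship .......

Answer: ltyxhye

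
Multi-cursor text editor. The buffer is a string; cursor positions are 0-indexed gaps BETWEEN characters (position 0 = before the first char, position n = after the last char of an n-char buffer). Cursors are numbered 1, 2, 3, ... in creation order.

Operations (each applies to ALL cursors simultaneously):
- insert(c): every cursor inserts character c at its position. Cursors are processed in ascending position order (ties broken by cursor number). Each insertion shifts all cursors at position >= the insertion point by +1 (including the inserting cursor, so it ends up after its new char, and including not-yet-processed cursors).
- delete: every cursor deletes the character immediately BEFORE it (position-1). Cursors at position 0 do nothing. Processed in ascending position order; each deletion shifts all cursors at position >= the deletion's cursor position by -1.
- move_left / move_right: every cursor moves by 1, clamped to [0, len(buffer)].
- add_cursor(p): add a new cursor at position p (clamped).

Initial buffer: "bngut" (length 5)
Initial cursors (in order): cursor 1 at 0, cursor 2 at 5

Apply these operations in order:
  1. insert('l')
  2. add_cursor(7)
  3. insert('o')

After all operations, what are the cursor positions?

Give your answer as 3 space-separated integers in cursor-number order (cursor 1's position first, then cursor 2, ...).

After op 1 (insert('l')): buffer="lbngutl" (len 7), cursors c1@1 c2@7, authorship 1.....2
After op 2 (add_cursor(7)): buffer="lbngutl" (len 7), cursors c1@1 c2@7 c3@7, authorship 1.....2
After op 3 (insert('o')): buffer="lobngutloo" (len 10), cursors c1@2 c2@10 c3@10, authorship 11.....223

Answer: 2 10 10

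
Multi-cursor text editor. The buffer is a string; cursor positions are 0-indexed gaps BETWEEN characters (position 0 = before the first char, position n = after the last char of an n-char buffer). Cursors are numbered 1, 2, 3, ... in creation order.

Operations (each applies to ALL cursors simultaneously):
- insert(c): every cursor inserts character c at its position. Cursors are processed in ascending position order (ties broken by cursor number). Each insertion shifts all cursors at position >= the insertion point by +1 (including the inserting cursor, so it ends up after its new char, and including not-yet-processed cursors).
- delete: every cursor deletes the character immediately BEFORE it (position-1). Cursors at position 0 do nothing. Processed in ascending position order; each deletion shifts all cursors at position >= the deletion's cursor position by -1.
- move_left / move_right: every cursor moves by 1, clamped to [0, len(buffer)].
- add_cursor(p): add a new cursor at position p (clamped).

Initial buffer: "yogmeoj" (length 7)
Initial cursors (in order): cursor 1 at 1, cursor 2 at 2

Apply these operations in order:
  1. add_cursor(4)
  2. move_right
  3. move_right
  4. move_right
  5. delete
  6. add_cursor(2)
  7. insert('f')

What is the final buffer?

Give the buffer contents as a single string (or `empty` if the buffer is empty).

Answer: yofgffof

Derivation:
After op 1 (add_cursor(4)): buffer="yogmeoj" (len 7), cursors c1@1 c2@2 c3@4, authorship .......
After op 2 (move_right): buffer="yogmeoj" (len 7), cursors c1@2 c2@3 c3@5, authorship .......
After op 3 (move_right): buffer="yogmeoj" (len 7), cursors c1@3 c2@4 c3@6, authorship .......
After op 4 (move_right): buffer="yogmeoj" (len 7), cursors c1@4 c2@5 c3@7, authorship .......
After op 5 (delete): buffer="yogo" (len 4), cursors c1@3 c2@3 c3@4, authorship ....
After op 6 (add_cursor(2)): buffer="yogo" (len 4), cursors c4@2 c1@3 c2@3 c3@4, authorship ....
After op 7 (insert('f')): buffer="yofgffof" (len 8), cursors c4@3 c1@6 c2@6 c3@8, authorship ..4.12.3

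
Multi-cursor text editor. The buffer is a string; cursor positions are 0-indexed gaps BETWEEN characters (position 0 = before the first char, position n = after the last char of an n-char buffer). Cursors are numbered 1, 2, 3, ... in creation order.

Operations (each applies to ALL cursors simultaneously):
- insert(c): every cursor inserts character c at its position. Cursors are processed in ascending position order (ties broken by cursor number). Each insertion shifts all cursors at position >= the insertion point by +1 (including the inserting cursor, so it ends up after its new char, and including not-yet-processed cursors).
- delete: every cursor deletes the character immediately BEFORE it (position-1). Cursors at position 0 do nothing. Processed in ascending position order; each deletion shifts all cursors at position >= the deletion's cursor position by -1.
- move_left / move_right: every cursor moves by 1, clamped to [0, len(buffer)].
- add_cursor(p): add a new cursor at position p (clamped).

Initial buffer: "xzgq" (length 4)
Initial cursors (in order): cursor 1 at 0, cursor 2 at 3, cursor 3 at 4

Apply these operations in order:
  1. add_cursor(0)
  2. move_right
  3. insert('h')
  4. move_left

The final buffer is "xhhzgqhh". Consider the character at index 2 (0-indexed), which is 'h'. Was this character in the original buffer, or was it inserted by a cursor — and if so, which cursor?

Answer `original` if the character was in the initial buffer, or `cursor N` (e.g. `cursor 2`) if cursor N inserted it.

Answer: cursor 4

Derivation:
After op 1 (add_cursor(0)): buffer="xzgq" (len 4), cursors c1@0 c4@0 c2@3 c3@4, authorship ....
After op 2 (move_right): buffer="xzgq" (len 4), cursors c1@1 c4@1 c2@4 c3@4, authorship ....
After op 3 (insert('h')): buffer="xhhzgqhh" (len 8), cursors c1@3 c4@3 c2@8 c3@8, authorship .14...23
After op 4 (move_left): buffer="xhhzgqhh" (len 8), cursors c1@2 c4@2 c2@7 c3@7, authorship .14...23
Authorship (.=original, N=cursor N): . 1 4 . . . 2 3
Index 2: author = 4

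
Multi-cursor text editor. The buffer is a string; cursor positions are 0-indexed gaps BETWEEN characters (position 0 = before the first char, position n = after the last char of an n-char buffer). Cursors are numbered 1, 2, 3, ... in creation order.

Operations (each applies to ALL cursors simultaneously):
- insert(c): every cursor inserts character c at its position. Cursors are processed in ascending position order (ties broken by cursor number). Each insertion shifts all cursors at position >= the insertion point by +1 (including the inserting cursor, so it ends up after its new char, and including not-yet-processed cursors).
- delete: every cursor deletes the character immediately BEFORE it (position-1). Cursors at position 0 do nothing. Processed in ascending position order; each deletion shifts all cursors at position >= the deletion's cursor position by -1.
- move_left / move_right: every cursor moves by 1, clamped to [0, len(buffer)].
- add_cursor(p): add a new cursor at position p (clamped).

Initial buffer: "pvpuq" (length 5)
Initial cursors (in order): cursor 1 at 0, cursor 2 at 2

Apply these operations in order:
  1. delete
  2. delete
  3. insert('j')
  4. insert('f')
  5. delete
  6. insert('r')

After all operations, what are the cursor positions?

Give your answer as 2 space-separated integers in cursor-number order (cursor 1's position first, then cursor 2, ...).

After op 1 (delete): buffer="ppuq" (len 4), cursors c1@0 c2@1, authorship ....
After op 2 (delete): buffer="puq" (len 3), cursors c1@0 c2@0, authorship ...
After op 3 (insert('j')): buffer="jjpuq" (len 5), cursors c1@2 c2@2, authorship 12...
After op 4 (insert('f')): buffer="jjffpuq" (len 7), cursors c1@4 c2@4, authorship 1212...
After op 5 (delete): buffer="jjpuq" (len 5), cursors c1@2 c2@2, authorship 12...
After op 6 (insert('r')): buffer="jjrrpuq" (len 7), cursors c1@4 c2@4, authorship 1212...

Answer: 4 4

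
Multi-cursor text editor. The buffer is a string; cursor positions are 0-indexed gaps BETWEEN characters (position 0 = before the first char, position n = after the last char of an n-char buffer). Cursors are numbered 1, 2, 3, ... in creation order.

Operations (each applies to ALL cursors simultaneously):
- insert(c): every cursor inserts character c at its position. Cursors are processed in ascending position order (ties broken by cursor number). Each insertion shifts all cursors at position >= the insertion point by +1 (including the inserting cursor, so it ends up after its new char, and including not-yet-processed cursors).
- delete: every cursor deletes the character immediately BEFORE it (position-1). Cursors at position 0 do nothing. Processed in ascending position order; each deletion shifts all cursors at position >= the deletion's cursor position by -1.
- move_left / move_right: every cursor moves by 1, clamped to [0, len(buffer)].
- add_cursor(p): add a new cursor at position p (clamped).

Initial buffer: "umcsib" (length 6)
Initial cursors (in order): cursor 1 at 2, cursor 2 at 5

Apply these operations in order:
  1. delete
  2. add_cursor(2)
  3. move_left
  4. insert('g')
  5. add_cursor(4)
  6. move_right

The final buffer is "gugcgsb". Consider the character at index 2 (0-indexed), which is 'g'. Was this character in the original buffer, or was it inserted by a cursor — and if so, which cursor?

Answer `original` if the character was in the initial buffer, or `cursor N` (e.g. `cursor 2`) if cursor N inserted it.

Answer: cursor 3

Derivation:
After op 1 (delete): buffer="ucsb" (len 4), cursors c1@1 c2@3, authorship ....
After op 2 (add_cursor(2)): buffer="ucsb" (len 4), cursors c1@1 c3@2 c2@3, authorship ....
After op 3 (move_left): buffer="ucsb" (len 4), cursors c1@0 c3@1 c2@2, authorship ....
After op 4 (insert('g')): buffer="gugcgsb" (len 7), cursors c1@1 c3@3 c2@5, authorship 1.3.2..
After op 5 (add_cursor(4)): buffer="gugcgsb" (len 7), cursors c1@1 c3@3 c4@4 c2@5, authorship 1.3.2..
After op 6 (move_right): buffer="gugcgsb" (len 7), cursors c1@2 c3@4 c4@5 c2@6, authorship 1.3.2..
Authorship (.=original, N=cursor N): 1 . 3 . 2 . .
Index 2: author = 3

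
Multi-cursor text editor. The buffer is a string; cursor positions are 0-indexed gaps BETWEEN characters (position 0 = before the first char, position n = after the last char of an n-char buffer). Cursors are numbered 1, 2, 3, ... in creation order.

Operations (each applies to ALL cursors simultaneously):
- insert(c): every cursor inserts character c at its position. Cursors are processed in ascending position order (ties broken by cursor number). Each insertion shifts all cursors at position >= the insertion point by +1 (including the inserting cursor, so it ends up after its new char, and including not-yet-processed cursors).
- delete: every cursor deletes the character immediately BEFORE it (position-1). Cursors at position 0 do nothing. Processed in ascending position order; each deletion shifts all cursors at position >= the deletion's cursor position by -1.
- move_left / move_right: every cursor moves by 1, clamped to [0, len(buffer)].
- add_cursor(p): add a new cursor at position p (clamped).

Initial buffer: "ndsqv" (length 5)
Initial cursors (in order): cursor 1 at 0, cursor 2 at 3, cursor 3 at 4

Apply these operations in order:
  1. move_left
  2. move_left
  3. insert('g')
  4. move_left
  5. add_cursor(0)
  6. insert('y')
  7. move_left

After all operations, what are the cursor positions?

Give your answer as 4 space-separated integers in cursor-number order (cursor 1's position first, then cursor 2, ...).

Answer: 1 4 7 1

Derivation:
After op 1 (move_left): buffer="ndsqv" (len 5), cursors c1@0 c2@2 c3@3, authorship .....
After op 2 (move_left): buffer="ndsqv" (len 5), cursors c1@0 c2@1 c3@2, authorship .....
After op 3 (insert('g')): buffer="gngdgsqv" (len 8), cursors c1@1 c2@3 c3@5, authorship 1.2.3...
After op 4 (move_left): buffer="gngdgsqv" (len 8), cursors c1@0 c2@2 c3@4, authorship 1.2.3...
After op 5 (add_cursor(0)): buffer="gngdgsqv" (len 8), cursors c1@0 c4@0 c2@2 c3@4, authorship 1.2.3...
After op 6 (insert('y')): buffer="yygnygdygsqv" (len 12), cursors c1@2 c4@2 c2@5 c3@8, authorship 141.22.33...
After op 7 (move_left): buffer="yygnygdygsqv" (len 12), cursors c1@1 c4@1 c2@4 c3@7, authorship 141.22.33...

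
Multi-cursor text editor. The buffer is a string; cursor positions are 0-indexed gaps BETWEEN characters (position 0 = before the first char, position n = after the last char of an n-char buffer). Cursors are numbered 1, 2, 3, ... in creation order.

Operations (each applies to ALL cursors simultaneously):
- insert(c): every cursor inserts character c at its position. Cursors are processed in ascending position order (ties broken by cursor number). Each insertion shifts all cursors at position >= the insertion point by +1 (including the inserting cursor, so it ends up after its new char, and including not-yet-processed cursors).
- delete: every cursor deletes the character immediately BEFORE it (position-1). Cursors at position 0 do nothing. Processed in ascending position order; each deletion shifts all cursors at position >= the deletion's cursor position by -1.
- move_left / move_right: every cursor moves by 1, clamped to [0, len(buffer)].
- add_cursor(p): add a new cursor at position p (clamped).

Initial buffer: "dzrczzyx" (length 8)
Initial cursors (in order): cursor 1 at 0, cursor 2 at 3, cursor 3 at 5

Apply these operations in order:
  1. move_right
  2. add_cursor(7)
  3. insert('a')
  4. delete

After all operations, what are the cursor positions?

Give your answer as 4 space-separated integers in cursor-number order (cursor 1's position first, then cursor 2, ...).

Answer: 1 4 6 7

Derivation:
After op 1 (move_right): buffer="dzrczzyx" (len 8), cursors c1@1 c2@4 c3@6, authorship ........
After op 2 (add_cursor(7)): buffer="dzrczzyx" (len 8), cursors c1@1 c2@4 c3@6 c4@7, authorship ........
After op 3 (insert('a')): buffer="dazrcazzayax" (len 12), cursors c1@2 c2@6 c3@9 c4@11, authorship .1...2..3.4.
After op 4 (delete): buffer="dzrczzyx" (len 8), cursors c1@1 c2@4 c3@6 c4@7, authorship ........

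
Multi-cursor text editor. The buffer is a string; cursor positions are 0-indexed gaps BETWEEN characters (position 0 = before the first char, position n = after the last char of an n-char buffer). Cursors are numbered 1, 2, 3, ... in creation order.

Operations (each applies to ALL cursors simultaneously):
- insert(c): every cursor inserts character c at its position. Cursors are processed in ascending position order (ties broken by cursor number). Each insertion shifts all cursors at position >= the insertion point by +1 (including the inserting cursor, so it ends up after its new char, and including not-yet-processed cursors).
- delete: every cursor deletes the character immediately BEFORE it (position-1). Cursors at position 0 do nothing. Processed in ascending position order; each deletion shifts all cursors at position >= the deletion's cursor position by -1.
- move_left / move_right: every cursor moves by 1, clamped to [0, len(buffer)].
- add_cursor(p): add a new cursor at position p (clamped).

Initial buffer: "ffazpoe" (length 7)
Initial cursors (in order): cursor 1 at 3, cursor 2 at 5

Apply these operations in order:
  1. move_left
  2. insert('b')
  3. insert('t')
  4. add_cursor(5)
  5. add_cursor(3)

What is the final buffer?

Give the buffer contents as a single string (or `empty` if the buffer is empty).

Answer: ffbtazbtpoe

Derivation:
After op 1 (move_left): buffer="ffazpoe" (len 7), cursors c1@2 c2@4, authorship .......
After op 2 (insert('b')): buffer="ffbazbpoe" (len 9), cursors c1@3 c2@6, authorship ..1..2...
After op 3 (insert('t')): buffer="ffbtazbtpoe" (len 11), cursors c1@4 c2@8, authorship ..11..22...
After op 4 (add_cursor(5)): buffer="ffbtazbtpoe" (len 11), cursors c1@4 c3@5 c2@8, authorship ..11..22...
After op 5 (add_cursor(3)): buffer="ffbtazbtpoe" (len 11), cursors c4@3 c1@4 c3@5 c2@8, authorship ..11..22...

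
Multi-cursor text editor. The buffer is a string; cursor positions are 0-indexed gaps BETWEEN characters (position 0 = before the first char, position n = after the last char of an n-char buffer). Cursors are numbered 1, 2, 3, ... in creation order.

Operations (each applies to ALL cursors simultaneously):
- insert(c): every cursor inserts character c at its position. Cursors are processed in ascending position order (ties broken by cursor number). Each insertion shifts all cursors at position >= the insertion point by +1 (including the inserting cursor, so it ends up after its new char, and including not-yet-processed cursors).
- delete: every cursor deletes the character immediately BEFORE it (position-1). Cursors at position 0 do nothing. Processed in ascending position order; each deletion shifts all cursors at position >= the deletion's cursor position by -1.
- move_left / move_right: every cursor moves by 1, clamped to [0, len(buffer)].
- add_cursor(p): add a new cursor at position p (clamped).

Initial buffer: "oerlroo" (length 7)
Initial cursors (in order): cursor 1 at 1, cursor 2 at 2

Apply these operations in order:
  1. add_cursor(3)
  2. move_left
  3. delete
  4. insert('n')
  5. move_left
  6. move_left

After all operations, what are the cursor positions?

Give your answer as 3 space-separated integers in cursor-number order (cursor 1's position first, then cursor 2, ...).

Answer: 1 1 1

Derivation:
After op 1 (add_cursor(3)): buffer="oerlroo" (len 7), cursors c1@1 c2@2 c3@3, authorship .......
After op 2 (move_left): buffer="oerlroo" (len 7), cursors c1@0 c2@1 c3@2, authorship .......
After op 3 (delete): buffer="rlroo" (len 5), cursors c1@0 c2@0 c3@0, authorship .....
After op 4 (insert('n')): buffer="nnnrlroo" (len 8), cursors c1@3 c2@3 c3@3, authorship 123.....
After op 5 (move_left): buffer="nnnrlroo" (len 8), cursors c1@2 c2@2 c3@2, authorship 123.....
After op 6 (move_left): buffer="nnnrlroo" (len 8), cursors c1@1 c2@1 c3@1, authorship 123.....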